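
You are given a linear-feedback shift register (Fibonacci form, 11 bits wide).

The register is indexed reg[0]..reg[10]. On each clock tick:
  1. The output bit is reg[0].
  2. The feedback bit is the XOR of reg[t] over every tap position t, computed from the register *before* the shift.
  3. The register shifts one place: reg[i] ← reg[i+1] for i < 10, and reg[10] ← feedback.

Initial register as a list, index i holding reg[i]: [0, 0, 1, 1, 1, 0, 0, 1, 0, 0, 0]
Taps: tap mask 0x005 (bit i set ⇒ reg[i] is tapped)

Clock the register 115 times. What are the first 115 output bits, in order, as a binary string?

0011100100011011101011101010001010000101000100100010101101010000110000100111100101110011100101111011100100101011101

step | reg (before) | out | fb
   0 | 00111001000 | 0 | 1
   1 | 01110010001 | 0 | 1
   2 | 11100100011 | 1 | 0
   3 | 11001000110 | 1 | 1
   4 | 10010001101 | 1 | 1
   5 | 00100011011 | 0 | 1
   6 | 01000110111 | 0 | 0
   7 | 10001101110 | 1 | 1
   8 | 00011011101 | 0 | 0
   9 | 00110111010 | 0 | 1
  10 | 01101110101 | 0 | 1
  11 | 11011101011 | 1 | 1
  12 | 10111010111 | 1 | 0
  13 | 01110101110 | 0 | 1
  14 | 11101011101 | 1 | 0
  15 | 11010111010 | 1 | 1
  16 | 10101110101 | 1 | 0
  17 | 01011101010 | 0 | 0
  18 | 10111010100 | 1 | 0
  19 | 01110101000 | 0 | 1
  20 | 11101010001 | 1 | 0
  21 | 11010100010 | 1 | 1
  22 | 10101000101 | 1 | 0
  23 | 01010001010 | 0 | 0
  24 | 10100010100 | 1 | 0
  25 | 01000101000 | 0 | 0
  26 | 10001010000 | 1 | 1
  27 | 00010100001 | 0 | 0
  28 | 00101000010 | 0 | 1
  29 | 01010000101 | 0 | 0
  30 | 10100001010 | 1 | 0
  31 | 01000010100 | 0 | 0
  32 | 10000101000 | 1 | 1
  33 | 00001010001 | 0 | 0
  34 | 00010100010 | 0 | 0
  35 | 00101000100 | 0 | 1
  36 | 01010001001 | 0 | 0
  37 | 10100010010 | 1 | 0
  38 | 01000100100 | 0 | 0
  39 | 10001001000 | 1 | 1
  40 | 00010010001 | 0 | 0
  41 | 00100100010 | 0 | 1
  42 | 01001000101 | 0 | 0
  43 | 10010001010 | 1 | 1
  44 | 00100010101 | 0 | 1
  45 | 01000101011 | 0 | 0
  46 | 10001010110 | 1 | 1
  47 | 00010101101 | 0 | 0
  48 | 00101011010 | 0 | 1
  49 | 01010110101 | 0 | 0
  50 | 10101101010 | 1 | 0
  51 | 01011010100 | 0 | 0
  52 | 10110101000 | 1 | 0
  53 | 01101010000 | 0 | 1
  54 | 11010100001 | 1 | 1
  55 | 10101000011 | 1 | 0
  56 | 01010000110 | 0 | 0
  57 | 10100001100 | 1 | 0
  58 | 01000011000 | 0 | 0
  59 | 10000110000 | 1 | 1
  60 | 00001100001 | 0 | 0
  61 | 00011000010 | 0 | 0
  62 | 00110000100 | 0 | 1
  63 | 01100001001 | 0 | 1
  64 | 11000010011 | 1 | 1
  65 | 10000100111 | 1 | 1
  66 | 00001001111 | 0 | 0
  67 | 00010011110 | 0 | 0
  68 | 00100111100 | 0 | 1
  69 | 01001111001 | 0 | 0
  70 | 10011110010 | 1 | 1
  71 | 00111100101 | 0 | 1
  72 | 01111001011 | 0 | 1
  73 | 11110010111 | 1 | 0
  74 | 11100101110 | 1 | 0
  75 | 11001011100 | 1 | 1
  76 | 10010111001 | 1 | 1
  77 | 00101110011 | 0 | 1
  78 | 01011100111 | 0 | 0
  79 | 10111001110 | 1 | 0
  80 | 01110011100 | 0 | 1
  81 | 11100111001 | 1 | 0
  82 | 11001110010 | 1 | 1
  83 | 10011100101 | 1 | 1
  84 | 00111001011 | 0 | 1
  85 | 01110010111 | 0 | 1
  86 | 11100101111 | 1 | 0
  87 | 11001011110 | 1 | 1
  88 | 10010111101 | 1 | 1
  89 | 00101111011 | 0 | 1
  90 | 01011110111 | 0 | 0
  91 | 10111101110 | 1 | 0
  92 | 01111011100 | 0 | 1
  93 | 11110111001 | 1 | 0
  94 | 11101110010 | 1 | 0
  95 | 11011100100 | 1 | 1
  96 | 10111001001 | 1 | 0
  97 | 01110010010 | 0 | 1
  98 | 11100100101 | 1 | 0
  99 | 11001001010 | 1 | 1
 100 | 10010010101 | 1 | 1
 101 | 00100101011 | 0 | 1
 102 | 01001010111 | 0 | 0
 103 | 10010101110 | 1 | 1
 104 | 00101011101 | 0 | 1
 105 | 01010111011 | 0 | 0
 106 | 10101110110 | 1 | 0
 107 | 01011101100 | 0 | 0
 108 | 10111011000 | 1 | 0
 109 | 01110110000 | 0 | 1
 110 | 11101100001 | 1 | 0
 111 | 11011000010 | 1 | 1
 112 | 10110000101 | 1 | 0
 113 | 01100001010 | 0 | 1
 114 | 11000010101 | 1 | 1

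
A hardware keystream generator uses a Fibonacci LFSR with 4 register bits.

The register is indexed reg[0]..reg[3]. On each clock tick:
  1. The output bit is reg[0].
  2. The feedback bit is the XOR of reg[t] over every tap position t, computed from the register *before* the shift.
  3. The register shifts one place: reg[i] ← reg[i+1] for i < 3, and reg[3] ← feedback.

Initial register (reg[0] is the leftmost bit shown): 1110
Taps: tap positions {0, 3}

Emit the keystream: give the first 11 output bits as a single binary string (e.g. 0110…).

k : reg_k → out_k, fb_k
0: 1110 → 1, fb=1
1: 1101 → 1, fb=0
2: 1010 → 1, fb=1
3: 0101 → 0, fb=1
4: 1011 → 1, fb=0
5: 0110 → 0, fb=0
6: 1100 → 1, fb=1
7: 1001 → 1, fb=0
8: 0010 → 0, fb=0
9: 0100 → 0, fb=0
10: 1000 → 1, fb=1

11101011001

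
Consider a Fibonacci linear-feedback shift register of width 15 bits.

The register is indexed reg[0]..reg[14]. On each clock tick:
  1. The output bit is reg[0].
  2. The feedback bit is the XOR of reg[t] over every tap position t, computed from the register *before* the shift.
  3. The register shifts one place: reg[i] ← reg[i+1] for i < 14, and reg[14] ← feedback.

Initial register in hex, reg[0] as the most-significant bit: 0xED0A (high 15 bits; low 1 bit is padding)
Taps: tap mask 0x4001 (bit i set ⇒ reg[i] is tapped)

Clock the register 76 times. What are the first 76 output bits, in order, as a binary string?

1110110100001010100100111110011000111010100010000101100111100000110111010111

k : reg_k → out_k, fb_k
0: 111011010000101 → 1, fb=0
1: 110110100001010 → 1, fb=1
2: 101101000010101 → 1, fb=0
3: 011010000101010 → 0, fb=0
4: 110100001010100 → 1, fb=1
5: 101000010101001 → 1, fb=0
6: 010000101010010 → 0, fb=0
7: 100001010100100 → 1, fb=1
8: 000010101001001 → 0, fb=1
9: 000101010010011 → 0, fb=1
10: 001010100100111 → 0, fb=1
11: 010101001001111 → 0, fb=1
12: 101010010011111 → 1, fb=0
13: 010100100111110 → 0, fb=0
14: 101001001111100 → 1, fb=1
15: 010010011111001 → 0, fb=1
16: 100100111110011 → 1, fb=0
17: 001001111100110 → 0, fb=0
18: 010011111001100 → 0, fb=0
19: 100111110011000 → 1, fb=1
20: 001111100110001 → 0, fb=1
21: 011111001100011 → 0, fb=1
22: 111110011000111 → 1, fb=0
23: 111100110001110 → 1, fb=1
24: 111001100011101 → 1, fb=0
25: 110011000111010 → 1, fb=1
26: 100110001110101 → 1, fb=0
27: 001100011101010 → 0, fb=0
28: 011000111010100 → 0, fb=0
29: 110001110101000 → 1, fb=1
30: 100011101010001 → 1, fb=0
31: 000111010100010 → 0, fb=0
32: 001110101000100 → 0, fb=0
33: 011101010001000 → 0, fb=0
34: 111010100010000 → 1, fb=1
35: 110101000100001 → 1, fb=0
36: 101010001000010 → 1, fb=1
37: 010100010000101 → 0, fb=1
38: 101000100001011 → 1, fb=0
39: 010001000010110 → 0, fb=0
40: 100010000101100 → 1, fb=1
41: 000100001011001 → 0, fb=1
42: 001000010110011 → 0, fb=1
43: 010000101100111 → 0, fb=1
44: 100001011001111 → 1, fb=0
45: 000010110011110 → 0, fb=0
46: 000101100111100 → 0, fb=0
47: 001011001111000 → 0, fb=0
48: 010110011110000 → 0, fb=0
49: 101100111100000 → 1, fb=1
50: 011001111000001 → 0, fb=1
51: 110011110000011 → 1, fb=0
52: 100111100000110 → 1, fb=1
53: 001111000001101 → 0, fb=1
54: 011110000011011 → 0, fb=1
55: 111100000110111 → 1, fb=0
56: 111000001101110 → 1, fb=1
57: 110000011011101 → 1, fb=0
58: 100000110111010 → 1, fb=1
59: 000001101110101 → 0, fb=1
60: 000011011101011 → 0, fb=1
61: 000110111010111 → 0, fb=1
62: 001101110101111 → 0, fb=1
63: 011011101011111 → 0, fb=1
64: 110111010111111 → 1, fb=0
65: 101110101111110 → 1, fb=1
66: 011101011111101 → 0, fb=1
67: 111010111111011 → 1, fb=0
68: 110101111110110 → 1, fb=1
69: 101011111101101 → 1, fb=0
70: 010111111011010 → 0, fb=0
71: 101111110110100 → 1, fb=1
72: 011111101101001 → 0, fb=1
73: 111111011010011 → 1, fb=0
74: 111110110100110 → 1, fb=1
75: 111101101001101 → 1, fb=0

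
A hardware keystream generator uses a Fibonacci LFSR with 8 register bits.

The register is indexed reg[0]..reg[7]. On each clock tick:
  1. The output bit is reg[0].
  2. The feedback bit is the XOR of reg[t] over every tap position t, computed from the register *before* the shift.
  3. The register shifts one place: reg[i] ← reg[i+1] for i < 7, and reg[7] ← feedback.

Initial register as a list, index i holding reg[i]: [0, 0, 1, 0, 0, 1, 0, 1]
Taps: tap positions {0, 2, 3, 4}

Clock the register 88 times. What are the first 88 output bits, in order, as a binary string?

step | reg (before) | out | fb
   0 | 00100101 | 0 | 1
   1 | 01001011 | 0 | 1
   2 | 10010111 | 1 | 0
   3 | 00101110 | 0 | 0
   4 | 01011100 | 0 | 0
   5 | 10111000 | 1 | 0
   6 | 01110000 | 0 | 0
   7 | 11100000 | 1 | 0
   8 | 11000000 | 1 | 1
   9 | 10000001 | 1 | 1
  10 | 00000011 | 0 | 0
  11 | 00000110 | 0 | 0
  12 | 00001100 | 0 | 1
  13 | 00011001 | 0 | 0
  14 | 00110010 | 0 | 0
  15 | 01100100 | 0 | 1
  16 | 11001001 | 1 | 0
  17 | 10010010 | 1 | 0
  18 | 00100100 | 0 | 1
  19 | 01001001 | 0 | 1
  20 | 10010011 | 1 | 0
  21 | 00100110 | 0 | 1
  22 | 01001101 | 0 | 1
  23 | 10011011 | 1 | 1
  24 | 00110111 | 0 | 0
  25 | 01101110 | 0 | 0
  26 | 11011100 | 1 | 1
  27 | 10111001 | 1 | 0
  28 | 01110010 | 0 | 0
  29 | 11100100 | 1 | 0
  30 | 11001000 | 1 | 0
  31 | 10010000 | 1 | 0
  32 | 00100000 | 0 | 1
  33 | 01000001 | 0 | 0
  34 | 10000010 | 1 | 1
  35 | 00000101 | 0 | 0
  36 | 00001010 | 0 | 1
  37 | 00010101 | 0 | 1
  38 | 00101011 | 0 | 0
  39 | 01010110 | 0 | 1
  40 | 10101101 | 1 | 1
  41 | 01011011 | 0 | 0
  42 | 10110110 | 1 | 1
  43 | 01101101 | 0 | 0
  44 | 11011010 | 1 | 1
  45 | 10110101 | 1 | 1
  46 | 01101011 | 0 | 0
  47 | 11010110 | 1 | 0
  48 | 10101100 | 1 | 1
  49 | 01011001 | 0 | 0
  50 | 10110010 | 1 | 1
  51 | 01100101 | 0 | 1
  52 | 11001011 | 1 | 0
  53 | 10010110 | 1 | 0
  54 | 00101100 | 0 | 0
  55 | 01011000 | 0 | 0
  56 | 10110000 | 1 | 1
  57 | 01100001 | 0 | 1
  58 | 11000011 | 1 | 1
  59 | 10000111 | 1 | 1
  60 | 00001111 | 0 | 1
  61 | 00011111 | 0 | 0
  62 | 00111110 | 0 | 1
  63 | 01111101 | 0 | 1
  64 | 11111011 | 1 | 0
  65 | 11110110 | 1 | 1
  66 | 11101101 | 1 | 1
  67 | 11011011 | 1 | 1
  68 | 10110111 | 1 | 1
  69 | 01101111 | 0 | 0
  70 | 11011110 | 1 | 1
  71 | 10111101 | 1 | 0
  72 | 01111010 | 0 | 1
  73 | 11110101 | 1 | 1
  74 | 11101011 | 1 | 1
  75 | 11010111 | 1 | 0
  76 | 10101110 | 1 | 1
  77 | 01011101 | 0 | 0
  78 | 10111010 | 1 | 0
  79 | 01110100 | 0 | 0
  80 | 11101000 | 1 | 1
  81 | 11010001 | 1 | 0
  82 | 10100010 | 1 | 0
  83 | 01000100 | 0 | 0
  84 | 10001000 | 1 | 0
  85 | 00010000 | 0 | 1
  86 | 00100001 | 0 | 1
  87 | 01000011 | 0 | 0

0010010111000000110010010011011100100000101011011010110010110000111110110111101011101000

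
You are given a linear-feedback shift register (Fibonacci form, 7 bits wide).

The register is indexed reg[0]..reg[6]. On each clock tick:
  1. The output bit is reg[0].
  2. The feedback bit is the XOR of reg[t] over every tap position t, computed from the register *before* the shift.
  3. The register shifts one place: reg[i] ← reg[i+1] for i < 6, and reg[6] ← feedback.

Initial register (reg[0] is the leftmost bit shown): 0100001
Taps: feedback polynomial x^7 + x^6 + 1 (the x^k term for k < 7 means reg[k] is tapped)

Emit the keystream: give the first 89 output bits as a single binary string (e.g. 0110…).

step | reg (before) | out | fb
   0 | 0100001 | 0 | 1
   1 | 1000011 | 1 | 0
   2 | 0000110 | 0 | 0
   3 | 0001100 | 0 | 0
   4 | 0011000 | 0 | 0
   5 | 0110000 | 0 | 0
   6 | 1100000 | 1 | 1
   7 | 1000001 | 1 | 0
   8 | 0000010 | 0 | 0
   9 | 0000100 | 0 | 0
  10 | 0001000 | 0 | 0
  11 | 0010000 | 0 | 0
  12 | 0100000 | 0 | 0
  13 | 1000000 | 1 | 1
  14 | 0000001 | 0 | 1
  15 | 0000011 | 0 | 1
  16 | 0000111 | 0 | 1
  17 | 0001111 | 0 | 1
  18 | 0011111 | 0 | 1
  19 | 0111111 | 0 | 1
  20 | 1111111 | 1 | 0
  21 | 1111110 | 1 | 1
  22 | 1111101 | 1 | 0
  23 | 1111010 | 1 | 1
  24 | 1110101 | 1 | 0
  25 | 1101010 | 1 | 1
  26 | 1010101 | 1 | 0
  27 | 0101010 | 0 | 0
  28 | 1010100 | 1 | 1
  29 | 0101001 | 0 | 1
  30 | 1010011 | 1 | 0
  31 | 0100110 | 0 | 0
  32 | 1001100 | 1 | 1
  33 | 0011001 | 0 | 1
  34 | 0110011 | 0 | 1
  35 | 1100111 | 1 | 0
  36 | 1001110 | 1 | 1
  37 | 0011101 | 0 | 1
  38 | 0111011 | 0 | 1
  39 | 1110111 | 1 | 0
  40 | 1101110 | 1 | 1
  41 | 1011101 | 1 | 0
  42 | 0111010 | 0 | 0
  43 | 1110100 | 1 | 1
  44 | 1101001 | 1 | 0
  45 | 1010010 | 1 | 1
  46 | 0100101 | 0 | 1
  47 | 1001011 | 1 | 0
  48 | 0010110 | 0 | 0
  49 | 0101100 | 0 | 0
  50 | 1011000 | 1 | 1
  51 | 0110001 | 0 | 1
  52 | 1100011 | 1 | 0
  53 | 1000110 | 1 | 1
  54 | 0001101 | 0 | 1
  55 | 0011011 | 0 | 1
  56 | 0110111 | 0 | 1
  57 | 1101111 | 1 | 0
  58 | 1011110 | 1 | 1
  59 | 0111101 | 0 | 1
  60 | 1111011 | 1 | 0
  61 | 1110110 | 1 | 1
  62 | 1101101 | 1 | 0
  63 | 1011010 | 1 | 1
  64 | 0110101 | 0 | 1
  65 | 1101011 | 1 | 0
  66 | 1010110 | 1 | 1
  67 | 0101101 | 0 | 1
  68 | 1011011 | 1 | 0
  69 | 0110110 | 0 | 0
  70 | 1101100 | 1 | 1
  71 | 1011001 | 1 | 0
  72 | 0110010 | 0 | 0
  73 | 1100100 | 1 | 1
  74 | 1001001 | 1 | 0
  75 | 0010010 | 0 | 0
  76 | 0100100 | 0 | 0
  77 | 1001000 | 1 | 1
  78 | 0010001 | 0 | 1
  79 | 0100011 | 0 | 1
  80 | 1000111 | 1 | 0
  81 | 0001110 | 0 | 0
  82 | 0011100 | 0 | 0
  83 | 0111000 | 0 | 0
  84 | 1110000 | 1 | 1
  85 | 1100001 | 1 | 0
  86 | 1000010 | 1 | 1
  87 | 0000101 | 0 | 1
  88 | 0001011 | 0 | 1

01000011000001000000111111101010100110011101110100101100011011110110101101100100100011100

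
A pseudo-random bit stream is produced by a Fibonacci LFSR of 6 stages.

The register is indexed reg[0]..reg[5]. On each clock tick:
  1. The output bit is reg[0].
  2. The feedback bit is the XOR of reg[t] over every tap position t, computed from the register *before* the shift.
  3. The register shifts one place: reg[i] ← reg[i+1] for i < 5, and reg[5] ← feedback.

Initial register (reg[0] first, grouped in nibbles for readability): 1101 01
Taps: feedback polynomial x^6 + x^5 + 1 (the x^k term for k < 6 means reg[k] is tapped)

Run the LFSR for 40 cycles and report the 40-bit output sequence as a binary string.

tick  register→output (feedback)
  0  110101→1 (0)
  1  101010→1 (1)
  2  010101→0 (1)
  3  101011→1 (0)
  4  010110→0 (0)
  5  101100→1 (1)
  6  011001→0 (1)
  7  110011→1 (0)
  8  100110→1 (1)
  9  001101→0 (1)
 10  011011→0 (1)
 11  110111→1 (0)
 12  101110→1 (1)
 13  011101→0 (1)
 14  111011→1 (0)
 15  110110→1 (1)
 16  101101→1 (0)
 17  011010→0 (0)
 18  110100→1 (1)
 19  101001→1 (0)
 20  010010→0 (0)
 21  100100→1 (1)
 22  001001→0 (1)
 23  010011→0 (1)
 24  100111→1 (0)
 25  001110→0 (0)
 26  011100→0 (0)
 27  111000→1 (1)
 28  110001→1 (0)
 29  100010→1 (1)
 30  000101→0 (1)
 31  001011→0 (1)
 32  010111→0 (1)
 33  101111→1 (0)
 34  011110→0 (0)
 35  111100→1 (1)
 36  111001→1 (0)
 37  110010→1 (1)
 38  100101→1 (0)
 39  001010→0 (0)

1101010110011011101101001001110001011110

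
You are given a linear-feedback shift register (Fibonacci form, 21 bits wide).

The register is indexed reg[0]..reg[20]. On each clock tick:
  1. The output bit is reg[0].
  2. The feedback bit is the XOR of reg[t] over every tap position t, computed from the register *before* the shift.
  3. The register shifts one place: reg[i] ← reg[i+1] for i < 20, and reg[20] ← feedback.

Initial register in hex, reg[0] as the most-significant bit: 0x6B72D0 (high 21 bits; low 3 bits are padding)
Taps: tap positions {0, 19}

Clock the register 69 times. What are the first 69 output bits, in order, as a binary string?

011010110111001011010110111000110100011101101100000111010110001110000

step | reg (before) | out | fb
   0 | 011010110111001011010 | 0 | 1
   1 | 110101101110010110101 | 1 | 1
   2 | 101011011100101101011 | 1 | 0
   3 | 010110111001011010110 | 0 | 1
   4 | 101101110010110101101 | 1 | 1
   5 | 011011100101101011011 | 0 | 1
   6 | 110111001011010110111 | 1 | 0
   7 | 101110010110101101110 | 1 | 0
   8 | 011100101101011011100 | 0 | 0
   9 | 111001011010110111000 | 1 | 1
  10 | 110010110101101110001 | 1 | 1
  11 | 100101101011011100011 | 1 | 0
  12 | 001011010110111000110 | 0 | 1
  13 | 010110101101110001101 | 0 | 0
  14 | 101101011011100011010 | 1 | 0
  15 | 011010110111000110100 | 0 | 0
  16 | 110101101110001101000 | 1 | 1
  17 | 101011011100011010001 | 1 | 1
  18 | 010110111000110100011 | 0 | 1
  19 | 101101110001101000111 | 1 | 0
  20 | 011011100011010001110 | 0 | 1
  21 | 110111000110100011101 | 1 | 1
  22 | 101110001101000111011 | 1 | 0
  23 | 011100011010001110110 | 0 | 1
  24 | 111000110100011101101 | 1 | 1
  25 | 110001101000111011011 | 1 | 0
  26 | 100011010001110110110 | 1 | 0
  27 | 000110100011101101100 | 0 | 0
  28 | 001101000111011011000 | 0 | 0
  29 | 011010001110110110000 | 0 | 0
  30 | 110100011101101100000 | 1 | 1
  31 | 101000111011011000001 | 1 | 1
  32 | 010001110110110000011 | 0 | 1
  33 | 100011101101100000111 | 1 | 0
  34 | 000111011011000001110 | 0 | 1
  35 | 001110110110000011101 | 0 | 0
  36 | 011101101100000111010 | 0 | 1
  37 | 111011011000001110101 | 1 | 1
  38 | 110110110000011101011 | 1 | 0
  39 | 101101100000111010110 | 1 | 0
  40 | 011011000001110101100 | 0 | 0
  41 | 110110000011101011000 | 1 | 1
  42 | 101100000111010110001 | 1 | 1
  43 | 011000001110101100011 | 0 | 1
  44 | 110000011101011000111 | 1 | 0
  45 | 100000111010110001110 | 1 | 0
  46 | 000001110101100011100 | 0 | 0
  47 | 000011101011000111000 | 0 | 0
  48 | 000111010110001110000 | 0 | 0
  49 | 001110101100011100000 | 0 | 0
  50 | 011101011000111000000 | 0 | 0
  51 | 111010110001110000000 | 1 | 1
  52 | 110101100011100000001 | 1 | 1
  53 | 101011000111000000011 | 1 | 0
  54 | 010110001110000000110 | 0 | 1
  55 | 101100011100000001101 | 1 | 1
  56 | 011000111000000011011 | 0 | 1
  57 | 110001110000000110111 | 1 | 0
  58 | 100011100000001101110 | 1 | 0
  59 | 000111000000011011100 | 0 | 0
  60 | 001110000000110111000 | 0 | 0
  61 | 011100000001101110000 | 0 | 0
  62 | 111000000011011100000 | 1 | 1
  63 | 110000000110111000001 | 1 | 1
  64 | 100000001101110000011 | 1 | 0
  65 | 000000011011100000110 | 0 | 1
  66 | 000000110111000001101 | 0 | 0
  67 | 000001101110000011010 | 0 | 1
  68 | 000011011100000110101 | 0 | 0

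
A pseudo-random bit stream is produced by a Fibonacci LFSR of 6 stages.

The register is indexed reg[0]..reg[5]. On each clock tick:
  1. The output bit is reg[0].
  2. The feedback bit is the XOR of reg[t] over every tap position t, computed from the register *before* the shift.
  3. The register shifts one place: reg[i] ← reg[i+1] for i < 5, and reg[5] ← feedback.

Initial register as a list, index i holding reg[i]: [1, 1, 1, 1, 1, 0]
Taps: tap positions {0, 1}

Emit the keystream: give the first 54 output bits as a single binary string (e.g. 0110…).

tick  register→output (feedback)
  0  111110→1 (0)
  1  111100→1 (0)
  2  111000→1 (0)
  3  110000→1 (0)
  4  100000→1 (1)
  5  000001→0 (0)
  6  000010→0 (0)
  7  000100→0 (0)
  8  001000→0 (0)
  9  010000→0 (1)
 10  100001→1 (1)
 11  000011→0 (0)
 12  000110→0 (0)
 13  001100→0 (0)
 14  011000→0 (1)
 15  110001→1 (0)
 16  100010→1 (1)
 17  000101→0 (0)
 18  001010→0 (0)
 19  010100→0 (1)
 20  101001→1 (1)
 21  010011→0 (1)
 22  100111→1 (1)
 23  001111→0 (0)
 24  011110→0 (1)
 25  111101→1 (0)
 26  111010→1 (0)
 27  110100→1 (0)
 28  101000→1 (1)
 29  010001→0 (1)
 30  100011→1 (1)
 31  000111→0 (0)
 32  001110→0 (0)
 33  011100→0 (1)
 34  111001→1 (0)
 35  110010→1 (0)
 36  100100→1 (1)
 37  001001→0 (0)
 38  010010→0 (1)
 39  100101→1 (1)
 40  001011→0 (0)
 41  010110→0 (1)
 42  101101→1 (1)
 43  011011→0 (1)
 44  110111→1 (0)
 45  101110→1 (1)
 46  011101→0 (1)
 47  111011→1 (0)
 48  110110→1 (0)
 49  101100→1 (1)
 50  011001→0 (1)
 51  110011→1 (0)
 52  100110→1 (1)
 53  001101→0 (0)

111110000010000110001010011110100011100100101101110110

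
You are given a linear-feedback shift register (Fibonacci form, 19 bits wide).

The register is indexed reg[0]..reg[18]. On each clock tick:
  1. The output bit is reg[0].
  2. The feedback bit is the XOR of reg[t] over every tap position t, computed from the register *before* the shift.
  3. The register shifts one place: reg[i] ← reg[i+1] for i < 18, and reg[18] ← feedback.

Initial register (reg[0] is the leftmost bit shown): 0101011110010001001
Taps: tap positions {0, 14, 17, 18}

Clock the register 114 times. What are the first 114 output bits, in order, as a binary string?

k : reg_k → out_k, fb_k
0: 0101011110010001001 → 0, fb=1
1: 1010111100100010011 → 1, fb=0
2: 0101111001000100110 → 0, fb=1
3: 1011110010001001101 → 1, fb=0
4: 0111100100010011010 → 0, fb=0
5: 1111001000100110100 → 1, fb=0
6: 1110010001001101000 → 1, fb=1
7: 1100100010011010001 → 1, fb=1
8: 1001000100110100011 → 1, fb=1
9: 0010001001101000111 → 0, fb=0
10: 0100010011010001110 → 0, fb=1
11: 1000100110100011101 → 1, fb=1
12: 0001001101000111011 → 0, fb=1
13: 0010011010001110111 → 0, fb=1
14: 0100110100011101111 → 0, fb=0
15: 1001101000111011110 → 1, fb=1
16: 0011010001110111101 → 0, fb=0
17: 0110100011101111010 → 0, fb=0
18: 1101000111011110100 → 1, fb=0
19: 1010001110111101000 → 1, fb=1
20: 0100011101111010001 → 0, fb=0
21: 1000111011110100010 → 1, fb=0
22: 0001110111101000100 → 0, fb=0
23: 0011101111010001000 → 0, fb=0
24: 0111011110100010000 → 0, fb=1
25: 1110111101000100001 → 1, fb=0
26: 1101111010001000010 → 1, fb=0
27: 1011110100010000100 → 1, fb=1
28: 0111101000100001001 → 0, fb=1
29: 1111010001000010011 → 1, fb=0
30: 1110100010000100110 → 1, fb=0
31: 1101000100001001100 → 1, fb=1
32: 1010001000010011001 → 1, fb=1
33: 0100010000100110011 → 0, fb=1
34: 1000100001001100111 → 1, fb=1
35: 0001000010011001111 → 0, fb=0
36: 0010000100110011110 → 0, fb=0
37: 0100001001100111100 → 0, fb=1
38: 1000010011001111001 → 1, fb=1
39: 0000100110011110011 → 0, fb=1
40: 0001001100111100111 → 0, fb=0
41: 0010011001111001110 → 0, fb=1
42: 0100110011110011101 → 0, fb=0
43: 1001100111100111010 → 1, fb=1
44: 0011001111001110101 → 0, fb=0
45: 0110011110011101010 → 0, fb=1
46: 1100111100111010101 → 1, fb=1
47: 1001111001110101011 → 1, fb=1
48: 0011110011101010111 → 0, fb=1
49: 0111100111010101111 → 0, fb=0
50: 1111001110101011110 → 1, fb=1
51: 1110011101010111101 → 1, fb=1
52: 1100111010101111011 → 1, fb=0
53: 1001110101011110110 → 1, fb=1
54: 0011101010111101101 → 0, fb=1
55: 0111010101111011011 → 0, fb=1
56: 1110101011110110111 → 1, fb=0
57: 1101010111101101110 → 1, fb=0
58: 1010101111011011100 → 1, fb=0
59: 0101011110110111000 → 0, fb=1
60: 1010111101101110001 → 1, fb=1
61: 0101111011011100011 → 0, fb=0
62: 1011110110111000110 → 1, fb=0
63: 0111101101110001100 → 0, fb=0
64: 1111011011100011000 → 1, fb=0
65: 1110110111000110000 → 1, fb=0
66: 1101101110001100000 → 1, fb=1
67: 1011011100011000001 → 1, fb=0
68: 0110111000110000010 → 0, fb=1
69: 1101110001100000101 → 1, fb=0
70: 1011100011000001010 → 1, fb=0
71: 0111000110000010100 → 0, fb=1
72: 1110001100000101001 → 1, fb=0
73: 1100011000001010010 → 1, fb=1
74: 1000110000010100101 → 1, fb=0
75: 0001100000101001010 → 0, fb=1
76: 0011000001010010101 → 0, fb=0
77: 0110000010100101010 → 0, fb=1
78: 1100000101001010101 → 1, fb=1
79: 1000001010010101011 → 1, fb=1
80: 0000010100101010111 → 0, fb=1
81: 0000101001010101111 → 0, fb=0
82: 0001010010101011110 → 0, fb=0
83: 0010100101010111100 → 0, fb=1
84: 0101001010101111001 → 0, fb=0
85: 1010010101011110010 → 1, fb=1
86: 0100101010111100101 → 0, fb=1
87: 1001010101111001011 → 1, fb=1
88: 0010101011110010111 → 0, fb=1
89: 0101010111100101111 → 0, fb=0
90: 1010101111001011110 → 1, fb=1
91: 0101011110010111101 → 0, fb=0
92: 1010111100101111010 → 1, fb=1
93: 0101111001011110101 → 0, fb=0
94: 1011110010111101010 → 1, fb=0
95: 0111100101111010100 → 0, fb=1
96: 1111001011110101001 → 1, fb=0
97: 1110010111101010010 → 1, fb=1
98: 1100101111010100101 → 1, fb=0
99: 1001011110101001010 → 1, fb=0
100: 0010111101010010100 → 0, fb=1
101: 0101111010100101001 → 0, fb=1
102: 1011110101001010011 → 1, fb=0
103: 0111101010010100110 → 0, fb=1
104: 1111010100101001101 → 1, fb=0
105: 1110101001010011010 → 1, fb=1
106: 1101010010100110101 → 1, fb=1
107: 1010100101001101011 → 1, fb=1
108: 0101001010011010111 → 0, fb=1
109: 1010010100110101111 → 1, fb=1
110: 0100101001101011111 → 0, fb=1
111: 1001010011010111111 → 1, fb=0
112: 0010100110101111110 → 0, fb=0
113: 0101001101011111100 → 0, fb=1

010101111001000100110100011101111010001000010011001111001110101011110110111000110000010100101010111100101111010100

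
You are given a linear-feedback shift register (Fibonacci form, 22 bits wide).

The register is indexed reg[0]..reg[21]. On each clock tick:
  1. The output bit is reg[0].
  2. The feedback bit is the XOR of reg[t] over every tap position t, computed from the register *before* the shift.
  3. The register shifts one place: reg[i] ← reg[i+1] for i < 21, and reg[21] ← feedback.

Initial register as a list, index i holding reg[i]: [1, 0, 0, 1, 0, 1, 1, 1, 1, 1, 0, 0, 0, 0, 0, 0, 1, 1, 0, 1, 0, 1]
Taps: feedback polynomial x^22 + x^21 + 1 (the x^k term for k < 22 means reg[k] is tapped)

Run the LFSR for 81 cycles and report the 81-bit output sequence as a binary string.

100101111100000011010100011010100000001001100001001100000000111011111000100000000

tick  register→output (feedback)
  0  1001011111000000110101→1 (0)
  1  0010111110000001101010→0 (0)
  2  0101111100000011010100→0 (0)
  3  1011111000000110101000→1 (1)
  4  0111110000001101010001→0 (1)
  5  1111100000011010100011→1 (0)
  6  1111000000110101000110→1 (1)
  7  1110000001101010001101→1 (0)
  8  1100000011010100011010→1 (1)
  9  1000000110101000110101→1 (0)
 10  0000001101010001101010→0 (0)
 11  0000011010100011010100→0 (0)
 12  0000110101000110101000→0 (0)
 13  0001101010001101010000→0 (0)
 14  0011010100011010100000→0 (0)
 15  0110101000110101000000→0 (0)
 16  1101010001101010000000→1 (1)
 17  1010100011010100000001→1 (0)
 18  0101000110101000000010→0 (0)
 19  1010001101010000000100→1 (1)
 20  0100011010100000001001→0 (1)
 21  1000110101000000010011→1 (0)
 22  0001101010000000100110→0 (0)
 23  0011010100000001001100→0 (0)
 24  0110101000000010011000→0 (0)
 25  1101010000000100110000→1 (1)
 26  1010100000001001100001→1 (0)
 27  0101000000010011000010→0 (0)
 28  1010000000100110000100→1 (1)
 29  0100000001001100001001→0 (1)
 30  1000000010011000010011→1 (0)
 31  0000000100110000100110→0 (0)
 32  0000001001100001001100→0 (0)
 33  0000010011000010011000→0 (0)
 34  0000100110000100110000→0 (0)
 35  0001001100001001100000→0 (0)
 36  0010011000010011000000→0 (0)
 37  0100110000100110000000→0 (0)
 38  1001100001001100000000→1 (1)
 39  0011000010011000000001→0 (1)
 40  0110000100110000000011→0 (1)
 41  1100001001100000000111→1 (0)
 42  1000010011000000001110→1 (1)
 43  0000100110000000011101→0 (1)
 44  0001001100000000111011→0 (1)
 45  0010011000000001110111→0 (1)
 46  0100110000000011101111→0 (1)
 47  1001100000000111011111→1 (0)
 48  0011000000001110111110→0 (0)
 49  0110000000011101111100→0 (0)
 50  1100000000111011111000→1 (1)
 51  1000000001110111110001→1 (0)
 52  0000000011101111100010→0 (0)
 53  0000000111011111000100→0 (0)
 54  0000001110111110001000→0 (0)
 55  0000011101111100010000→0 (0)
 56  0000111011111000100000→0 (0)
 57  0001110111110001000000→0 (0)
 58  0011101111100010000000→0 (0)
 59  0111011111000100000000→0 (0)
 60  1110111110001000000000→1 (1)
 61  1101111100010000000001→1 (0)
 62  1011111000100000000010→1 (1)
 63  0111110001000000000101→0 (1)
 64  1111100010000000001011→1 (0)
 65  1111000100000000010110→1 (1)
 66  1110001000000000101101→1 (0)
 67  1100010000000001011010→1 (1)
 68  1000100000000010110101→1 (0)
 69  0001000000000101101010→0 (0)
 70  0010000000001011010100→0 (0)
 71  0100000000010110101000→0 (0)
 72  1000000000101101010000→1 (1)
 73  0000000001011010100001→0 (1)
 74  0000000010110101000011→0 (1)
 75  0000000101101010000111→0 (1)
 76  0000001011010100001111→0 (1)
 77  0000010110101000011111→0 (1)
 78  0000101101010000111111→0 (1)
 79  0001011010100001111111→0 (1)
 80  0010110101000011111111→0 (1)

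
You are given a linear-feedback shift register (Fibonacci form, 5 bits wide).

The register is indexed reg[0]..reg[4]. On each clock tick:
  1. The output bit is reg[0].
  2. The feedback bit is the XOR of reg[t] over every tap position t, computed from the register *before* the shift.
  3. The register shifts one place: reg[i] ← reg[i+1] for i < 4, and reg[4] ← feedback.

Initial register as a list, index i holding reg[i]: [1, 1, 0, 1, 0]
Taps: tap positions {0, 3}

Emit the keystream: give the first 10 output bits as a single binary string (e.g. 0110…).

k : reg_k → out_k, fb_k
0: 11010 → 1, fb=0
1: 10100 → 1, fb=1
2: 01001 → 0, fb=0
3: 10010 → 1, fb=0
4: 00100 → 0, fb=0
5: 01000 → 0, fb=0
6: 10000 → 1, fb=1
7: 00001 → 0, fb=0
8: 00010 → 0, fb=1
9: 00101 → 0, fb=0

1101001000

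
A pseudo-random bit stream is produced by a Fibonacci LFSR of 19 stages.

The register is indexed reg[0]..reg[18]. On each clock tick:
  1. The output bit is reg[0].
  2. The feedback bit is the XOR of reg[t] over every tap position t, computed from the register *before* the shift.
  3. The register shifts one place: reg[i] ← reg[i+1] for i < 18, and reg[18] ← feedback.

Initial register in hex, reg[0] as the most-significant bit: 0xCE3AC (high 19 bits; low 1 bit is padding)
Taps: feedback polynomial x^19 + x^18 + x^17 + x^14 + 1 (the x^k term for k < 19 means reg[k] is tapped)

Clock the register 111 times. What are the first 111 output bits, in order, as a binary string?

110011100011101011010010101011101110011100111101100110110100101001011010001000000110000001101001110110001011101

step | reg (before) | out | fb
   0 | 1100111000111010110 | 1 | 1
   1 | 1001110001110101101 | 1 | 0
   2 | 0011100011101011010 | 0 | 0
   3 | 0111000111010110100 | 0 | 1
   4 | 1110001110101101001 | 1 | 0
   5 | 1100011101011010010 | 1 | 1
   6 | 1000111010110100101 | 1 | 0
   7 | 0001110101101001010 | 0 | 1
   8 | 0011101011010010101 | 0 | 0
   9 | 0111010110100101010 | 0 | 1
  10 | 1110101101001010101 | 1 | 1
  11 | 1101011010010101011 | 1 | 1
  12 | 1010110100101010111 | 1 | 0
  13 | 0101101001010101110 | 0 | 1
  14 | 1011010010101011101 | 1 | 1
  15 | 0110100101010111011 | 0 | 1
  16 | 1101001010101110111 | 1 | 0
  17 | 1010010101011101110 | 1 | 0
  18 | 0100101010111011100 | 0 | 1
  19 | 1001010101110111001 | 1 | 1
  20 | 0010101011101110011 | 0 | 1
  21 | 0101010111011100111 | 0 | 0
  22 | 1010101110111001110 | 1 | 0
  23 | 0101011101110011100 | 0 | 1
  24 | 1010111011100111001 | 1 | 1
  25 | 0101110111001110011 | 0 | 1
  26 | 1011101110011100111 | 1 | 1
  27 | 0111011100111001111 | 0 | 0
  28 | 1110111001110011110 | 1 | 1
  29 | 1101110011100111101 | 1 | 1
  30 | 1011100111001111011 | 1 | 0
  31 | 0111001110011110110 | 0 | 0
  32 | 1110011100111101100 | 1 | 1
  33 | 1100111001111011001 | 1 | 1
  34 | 1001110011110110011 | 1 | 0
  35 | 0011100111101100110 | 0 | 1
  36 | 0111001111011001101 | 0 | 1
  37 | 1110011110110011011 | 1 | 0
  38 | 1100111101100110110 | 1 | 1
  39 | 1001111011001101101 | 1 | 0
  40 | 0011110110011011010 | 0 | 0
  41 | 0111101100110110100 | 0 | 1
  42 | 1111011001101101001 | 1 | 0
  43 | 1110110011011010010 | 1 | 1
  44 | 1101100110110100101 | 1 | 0
  45 | 1011001101101001010 | 1 | 0
  46 | 0110011011010010100 | 0 | 1
  47 | 1100110110100101001 | 1 | 0
  48 | 1001101101001010010 | 1 | 1
  49 | 0011011010010100101 | 0 | 1
  50 | 0110110100101001011 | 0 | 0
  51 | 1101101001010010110 | 1 | 1
  52 | 1011010010100101101 | 1 | 0
  53 | 0110100101001011010 | 0 | 0
  54 | 1101001010010110100 | 1 | 0
  55 | 1010010100101101000 | 1 | 1
  56 | 0100101001011010001 | 0 | 0
  57 | 1001010010110100010 | 1 | 0
  58 | 0010100101101000100 | 0 | 0
  59 | 0101001011010001000 | 0 | 0
  60 | 1010010110100010000 | 1 | 0
  61 | 0100101101000100000 | 0 | 0
  62 | 1001011010001000000 | 1 | 1
  63 | 0010110100010000001 | 0 | 1
  64 | 0101101000100000011 | 0 | 0
  65 | 1011010001000000110 | 1 | 0
  66 | 0110100010000001100 | 0 | 0
  67 | 1101000100000011000 | 1 | 0
  68 | 1010001000000110000 | 1 | 0
  69 | 0100010000001100000 | 0 | 0
  70 | 1000100000011000000 | 1 | 1
  71 | 0001000000110000001 | 0 | 1
  72 | 0010000001100000011 | 0 | 0
  73 | 0100000011000000110 | 0 | 1
  74 | 1000000110000001101 | 1 | 0
  75 | 0000001100000011010 | 0 | 0
  76 | 0000011000000110100 | 0 | 1
  77 | 0000110000001101001 | 0 | 1
  78 | 0001100000011010011 | 0 | 1
  79 | 0011000000110100111 | 0 | 0
  80 | 0110000001101001110 | 0 | 1
  81 | 1100000011010011101 | 1 | 1
  82 | 1000000110100111011 | 1 | 0
  83 | 0000001101001110110 | 0 | 0
  84 | 0000011010011101100 | 0 | 0
  85 | 0000110100111011000 | 0 | 1
  86 | 0001101001110110001 | 0 | 0
  87 | 0011010011101100010 | 0 | 1
  88 | 0110100111011000101 | 0 | 1
  89 | 1101001110110001011 | 1 | 1
  90 | 1010011101100010111 | 1 | 0
  91 | 0100111011000101110 | 0 | 1
  92 | 1001110110001011101 | 1 | 1
  93 | 0011101100010111011 | 0 | 1
  94 | 0111011000101110111 | 0 | 1
  95 | 1110110001011101111 | 1 | 1
  96 | 1101100010111011111 | 1 | 0
  97 | 1011000101110111110 | 1 | 1
  98 | 0110001011101111101 | 0 | 0
  99 | 1100010111011111010 | 1 | 1
 100 | 1000101110111110101 | 1 | 1
 101 | 0001011101111101011 | 0 | 0
 102 | 0010111011111010110 | 0 | 0
 103 | 0101110111110101100 | 0 | 0
 104 | 1011101111101011000 | 1 | 0
 105 | 0111011111010110000 | 0 | 1
 106 | 1110111110101100001 | 1 | 0
 107 | 1101111101011000010 | 1 | 0
 108 | 1011111010110000100 | 1 | 1
 109 | 0111110101100001001 | 0 | 1
 110 | 1111101011000010011 | 1 | 0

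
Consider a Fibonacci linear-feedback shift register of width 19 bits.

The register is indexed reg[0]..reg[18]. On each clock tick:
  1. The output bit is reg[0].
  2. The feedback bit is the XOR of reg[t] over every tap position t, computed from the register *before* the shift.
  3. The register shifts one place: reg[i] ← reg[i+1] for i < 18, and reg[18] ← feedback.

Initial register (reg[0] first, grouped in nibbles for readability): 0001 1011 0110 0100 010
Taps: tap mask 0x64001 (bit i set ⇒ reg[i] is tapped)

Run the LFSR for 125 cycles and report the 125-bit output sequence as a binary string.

00011011011001000101101000100111100111111001011010110011001110011010001010011001001001110011100010000000100000101101111001011

k : reg_k → out_k, fb_k
0: 0001101101100100010 → 0, fb=1
1: 0011011011001000101 → 0, fb=1
2: 0110110110010001011 → 0, fb=0
3: 1101101100100010110 → 1, fb=1
4: 1011011001000101101 → 1, fb=0
5: 0110110010001011010 → 0, fb=0
6: 1101100100010110100 → 1, fb=0
7: 1011001000101101000 → 1, fb=1
8: 0110010001011010001 → 0, fb=0
9: 1100100010110100010 → 1, fb=0
10: 1001000101101000100 → 1, fb=1
11: 0010001011010001001 → 0, fb=1
12: 0100010110100010011 → 0, fb=1
13: 1000101101000100111 → 1, fb=1
14: 0001011010001001111 → 0, fb=0
15: 0010110100010011110 → 0, fb=0
16: 0101101000100111100 → 0, fb=1
17: 1011010001001111001 → 1, fb=1
18: 0110100010011110011 → 0, fb=1
19: 1101000100111100111 → 1, fb=1
20: 1010001001111001111 → 1, fb=1
21: 0100010011110011111 → 0, fb=1
22: 1000100111100111111 → 1, fb=0
23: 0001001111001111110 → 0, fb=0
24: 0010011110011111100 → 0, fb=1
25: 0100111100111111001 → 0, fb=0
26: 1001111001111110010 → 1, fb=1
27: 0011110011111100101 → 0, fb=1
28: 0111100111111001011 → 0, fb=0
29: 1111001111110010110 → 1, fb=1
30: 1110011111100101101 → 1, fb=0
31: 1100111111001011010 → 1, fb=1
32: 1001111110010110101 → 1, fb=1
33: 0011111100101101011 → 0, fb=0
34: 0111111001011010110 → 0, fb=0
35: 1111110010110101100 → 1, fb=1
36: 1111100101101011001 → 1, fb=1
37: 1111001011010110011 → 1, fb=0
38: 1110010110101100110 → 1, fb=0
39: 1100101101011001100 → 1, fb=1
40: 1001011010110011001 → 1, fb=1
41: 0010110101100110011 → 0, fb=1
42: 0101101011001100111 → 0, fb=0
43: 1011010110011001110 → 1, fb=0
44: 0110101100110011100 → 0, fb=1
45: 1101011001100111001 → 1, fb=1
46: 1010110011001110011 → 1, fb=0
47: 0101100110011100110 → 0, fb=1
48: 1011001100111001101 → 1, fb=0
49: 0110011001110011010 → 0, fb=0
50: 1100110011100110100 → 1, fb=0
51: 1001100111001101000 → 1, fb=1
52: 0011001110011010001 → 0, fb=0
53: 0110011100110100010 → 0, fb=1
54: 1100111001101000101 → 1, fb=0
55: 1001110011010001010 → 1, fb=0
56: 0011100110100010100 → 0, fb=1
57: 0111001101000101001 → 0, fb=1
58: 1110011010001010011 → 1, fb=0
59: 1100110100010100110 → 1, fb=0
60: 1001101000101001100 → 1, fb=1
61: 0011010001010011001 → 0, fb=0
62: 0110100010100110010 → 0, fb=0
63: 1101000101001100100 → 1, fb=1
64: 1010001010011001001 → 1, fb=0
65: 0100010100110010010 → 0, fb=0
66: 1000101001100100100 → 1, fb=1
67: 0001010011001001001 → 0, fb=1
68: 0010100110010010011 → 0, fb=1
69: 0101001100100100111 → 0, fb=0
70: 1010011001001001110 → 1, fb=0
71: 0100110010010011100 → 0, fb=1
72: 1001100100100111001 → 1, fb=1
73: 0011001001001110011 → 0, fb=1
74: 0110010010011100111 → 0, fb=0
75: 1100100100111001110 → 1, fb=0
76: 1001001001110011100 → 1, fb=0
77: 0010010011100111000 → 0, fb=1
78: 0100100111001110001 → 0, fb=0
79: 1001001110011100010 → 1, fb=0
80: 0010011100111000100 → 0, fb=0
81: 0100111001110001000 → 0, fb=0
82: 1001110011100010000 → 1, fb=0
83: 0011100111000100000 → 0, fb=0
84: 0111001110001000000 → 0, fb=0
85: 1110011100010000000 → 1, fb=1
86: 1100111000100000001 → 1, fb=0
87: 1001110001000000010 → 1, fb=0
88: 0011100010000000100 → 0, fb=0
89: 0111000100000001000 → 0, fb=0
90: 1110001000000010000 → 1, fb=0
91: 1100010000000100000 → 1, fb=1
92: 1000100000001000001 → 1, fb=0
93: 0001000000010000010 → 0, fb=1
94: 0010000000100000101 → 0, fb=1
95: 0100000001000001011 → 0, fb=0
96: 1000000010000010110 → 1, fb=1
97: 0000000100000101101 → 0, fb=1
98: 0000001000001011011 → 0, fb=1
99: 0000010000010110111 → 0, fb=1
100: 0000100000101101111 → 0, fb=0
101: 0001000001011011110 → 0, fb=0
102: 0010000010110111100 → 0, fb=1
103: 0100000101101111001 → 0, fb=0
104: 1000001011011110010 → 1, fb=1
105: 0000010110111100101 → 0, fb=1
106: 0000101101111001011 → 0, fb=0
107: 0001011011110010110 → 0, fb=0
108: 0010110111100101100 → 0, fb=0
109: 0101101111001011000 → 0, fb=1
110: 1011011110010110001 → 1, fb=1
111: 0110111100101100011 → 0, fb=0
112: 1101111001011000110 → 1, fb=0
113: 1011110010110001100 → 1, fb=1
114: 0111100101100011001 → 0, fb=0
115: 1111001011000110010 → 1, fb=1
116: 1110010110001100101 → 1, fb=0
117: 1100101100011001010 → 1, fb=0
118: 1001011000110010100 → 1, fb=0
119: 0010110001100101000 → 0, fb=0
120: 0101100011001010000 → 0, fb=1
121: 1011000110010100001 → 1, fb=0
122: 0110001100101000010 → 0, fb=1
123: 1100011001010000101 → 1, fb=0
124: 1000110010100001010 → 1, fb=0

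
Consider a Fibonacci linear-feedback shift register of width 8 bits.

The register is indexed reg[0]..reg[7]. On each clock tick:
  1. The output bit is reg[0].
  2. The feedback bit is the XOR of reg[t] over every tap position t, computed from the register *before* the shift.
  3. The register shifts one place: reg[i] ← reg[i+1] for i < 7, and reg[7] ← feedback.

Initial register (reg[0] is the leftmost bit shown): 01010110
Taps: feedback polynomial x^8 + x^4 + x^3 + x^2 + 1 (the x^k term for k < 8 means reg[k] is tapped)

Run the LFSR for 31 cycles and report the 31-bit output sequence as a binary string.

step | reg (before) | out | fb
   0 | 01010110 | 0 | 1
   1 | 10101101 | 1 | 1
   2 | 01011011 | 0 | 0
   3 | 10110110 | 1 | 1
   4 | 01101101 | 0 | 0
   5 | 11011010 | 1 | 1
   6 | 10110101 | 1 | 1
   7 | 01101011 | 0 | 0
   8 | 11010110 | 1 | 0
   9 | 10101100 | 1 | 1
  10 | 01011001 | 0 | 0
  11 | 10110010 | 1 | 1
  12 | 01100101 | 0 | 1
  13 | 11001011 | 1 | 0
  14 | 10010110 | 1 | 0
  15 | 00101100 | 0 | 0
  16 | 01011000 | 0 | 0
  17 | 10110000 | 1 | 1
  18 | 01100001 | 0 | 1
  19 | 11000011 | 1 | 1
  20 | 10000111 | 1 | 1
  21 | 00001111 | 0 | 1
  22 | 00011111 | 0 | 0
  23 | 00111110 | 0 | 1
  24 | 01111101 | 0 | 1
  25 | 11111011 | 1 | 0
  26 | 11110110 | 1 | 1
  27 | 11101101 | 1 | 1
  28 | 11011011 | 1 | 1
  29 | 10110111 | 1 | 1
  30 | 01101111 | 0 | 0

0101011011010110010110000111110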